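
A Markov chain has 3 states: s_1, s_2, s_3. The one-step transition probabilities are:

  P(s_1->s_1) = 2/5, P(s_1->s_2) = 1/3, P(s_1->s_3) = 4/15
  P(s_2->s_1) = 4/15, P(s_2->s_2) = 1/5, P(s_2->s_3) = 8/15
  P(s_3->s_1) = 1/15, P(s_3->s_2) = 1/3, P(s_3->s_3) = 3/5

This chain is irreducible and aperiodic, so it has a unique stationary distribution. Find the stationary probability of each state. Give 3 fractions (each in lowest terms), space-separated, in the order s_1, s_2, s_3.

The stationary distribution satisfies pi = pi * P, i.e.:
  pi_s_1 = 2/5*pi_s_1 + 4/15*pi_s_2 + 1/15*pi_s_3
  pi_s_2 = 1/3*pi_s_1 + 1/5*pi_s_2 + 1/3*pi_s_3
  pi_s_3 = 4/15*pi_s_1 + 8/15*pi_s_2 + 3/5*pi_s_3
with normalization: pi_s_1 + pi_s_2 + pi_s_3 = 1.

Using the first 2 balance equations plus normalization, the linear system A*pi = b is:
  [-3/5, 4/15, 1/15] . pi = 0
  [1/3, -4/5, 1/3] . pi = 0
  [1, 1, 1] . pi = 1

Solving yields:
  pi_s_1 = 16/85
  pi_s_2 = 5/17
  pi_s_3 = 44/85

Verification (pi * P):
  16/85*2/5 + 5/17*4/15 + 44/85*1/15 = 16/85 = pi_s_1  (ok)
  16/85*1/3 + 5/17*1/5 + 44/85*1/3 = 5/17 = pi_s_2  (ok)
  16/85*4/15 + 5/17*8/15 + 44/85*3/5 = 44/85 = pi_s_3  (ok)

Answer: 16/85 5/17 44/85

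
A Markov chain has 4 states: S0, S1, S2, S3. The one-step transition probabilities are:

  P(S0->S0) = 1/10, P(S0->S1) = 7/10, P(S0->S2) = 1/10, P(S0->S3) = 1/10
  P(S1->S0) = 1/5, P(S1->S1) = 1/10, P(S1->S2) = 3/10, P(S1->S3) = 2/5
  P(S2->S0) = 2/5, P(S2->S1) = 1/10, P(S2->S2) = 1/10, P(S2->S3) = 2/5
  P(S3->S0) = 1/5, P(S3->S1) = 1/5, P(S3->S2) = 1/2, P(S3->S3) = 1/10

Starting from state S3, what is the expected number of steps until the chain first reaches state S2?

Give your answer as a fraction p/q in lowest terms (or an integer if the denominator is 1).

Let h_i = expected steps to first reach S2 from state i.
Boundary: h_S2 = 0.
First-step equations for the other states:
  h_S0 = 1 + 1/10*h_S0 + 7/10*h_S1 + 1/10*h_S2 + 1/10*h_S3
  h_S1 = 1 + 1/5*h_S0 + 1/10*h_S1 + 3/10*h_S2 + 2/5*h_S3
  h_S3 = 1 + 1/5*h_S0 + 1/5*h_S1 + 1/2*h_S2 + 1/10*h_S3

Substituting h_S2 = 0 and rearranging gives the linear system (I - Q) h = 1:
  [9/10, -7/10, -1/10] . (h_S0, h_S1, h_S3) = 1
  [-1/5, 9/10, -2/5] . (h_S0, h_S1, h_S3) = 1
  [-1/5, -1/5, 9/10] . (h_S0, h_S1, h_S3) = 1

Solving yields:
  h_S0 = 1750/453
  h_S1 = 1430/453
  h_S3 = 1210/453

Starting state is S3, so the expected hitting time is h_S3 = 1210/453.

Answer: 1210/453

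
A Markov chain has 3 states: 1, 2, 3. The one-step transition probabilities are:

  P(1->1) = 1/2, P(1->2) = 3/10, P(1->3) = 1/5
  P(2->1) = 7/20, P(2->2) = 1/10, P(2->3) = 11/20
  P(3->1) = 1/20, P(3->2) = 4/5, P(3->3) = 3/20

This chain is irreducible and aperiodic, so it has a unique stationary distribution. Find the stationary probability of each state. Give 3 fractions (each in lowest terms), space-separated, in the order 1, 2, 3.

Answer: 65/217 83/217 69/217

Derivation:
The stationary distribution satisfies pi = pi * P, i.e.:
  pi_1 = 1/2*pi_1 + 7/20*pi_2 + 1/20*pi_3
  pi_2 = 3/10*pi_1 + 1/10*pi_2 + 4/5*pi_3
  pi_3 = 1/5*pi_1 + 11/20*pi_2 + 3/20*pi_3
with normalization: pi_1 + pi_2 + pi_3 = 1.

Using the first 2 balance equations plus normalization, the linear system A*pi = b is:
  [-1/2, 7/20, 1/20] . pi = 0
  [3/10, -9/10, 4/5] . pi = 0
  [1, 1, 1] . pi = 1

Solving yields:
  pi_1 = 65/217
  pi_2 = 83/217
  pi_3 = 69/217

Verification (pi * P):
  65/217*1/2 + 83/217*7/20 + 69/217*1/20 = 65/217 = pi_1  (ok)
  65/217*3/10 + 83/217*1/10 + 69/217*4/5 = 83/217 = pi_2  (ok)
  65/217*1/5 + 83/217*11/20 + 69/217*3/20 = 69/217 = pi_3  (ok)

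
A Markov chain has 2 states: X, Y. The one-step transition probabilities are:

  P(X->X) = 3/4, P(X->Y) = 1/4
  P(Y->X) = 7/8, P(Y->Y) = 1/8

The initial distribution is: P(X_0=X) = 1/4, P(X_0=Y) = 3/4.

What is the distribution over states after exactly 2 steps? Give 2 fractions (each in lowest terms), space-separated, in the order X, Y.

Answer: 197/256 59/256

Derivation:
Propagating the distribution step by step (d_{t+1} = d_t * P):
d_0 = (X=1/4, Y=3/4)
  d_1[X] = 1/4*3/4 + 3/4*7/8 = 27/32
  d_1[Y] = 1/4*1/4 + 3/4*1/8 = 5/32
d_1 = (X=27/32, Y=5/32)
  d_2[X] = 27/32*3/4 + 5/32*7/8 = 197/256
  d_2[Y] = 27/32*1/4 + 5/32*1/8 = 59/256
d_2 = (X=197/256, Y=59/256)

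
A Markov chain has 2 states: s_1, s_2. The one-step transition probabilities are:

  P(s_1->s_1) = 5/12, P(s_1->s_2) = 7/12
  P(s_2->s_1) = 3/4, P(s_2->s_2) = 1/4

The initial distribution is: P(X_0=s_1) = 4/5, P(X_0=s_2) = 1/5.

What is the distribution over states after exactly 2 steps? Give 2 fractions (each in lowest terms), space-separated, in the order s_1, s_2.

Propagating the distribution step by step (d_{t+1} = d_t * P):
d_0 = (s_1=4/5, s_2=1/5)
  d_1[s_1] = 4/5*5/12 + 1/5*3/4 = 29/60
  d_1[s_2] = 4/5*7/12 + 1/5*1/4 = 31/60
d_1 = (s_1=29/60, s_2=31/60)
  d_2[s_1] = 29/60*5/12 + 31/60*3/4 = 53/90
  d_2[s_2] = 29/60*7/12 + 31/60*1/4 = 37/90
d_2 = (s_1=53/90, s_2=37/90)

Answer: 53/90 37/90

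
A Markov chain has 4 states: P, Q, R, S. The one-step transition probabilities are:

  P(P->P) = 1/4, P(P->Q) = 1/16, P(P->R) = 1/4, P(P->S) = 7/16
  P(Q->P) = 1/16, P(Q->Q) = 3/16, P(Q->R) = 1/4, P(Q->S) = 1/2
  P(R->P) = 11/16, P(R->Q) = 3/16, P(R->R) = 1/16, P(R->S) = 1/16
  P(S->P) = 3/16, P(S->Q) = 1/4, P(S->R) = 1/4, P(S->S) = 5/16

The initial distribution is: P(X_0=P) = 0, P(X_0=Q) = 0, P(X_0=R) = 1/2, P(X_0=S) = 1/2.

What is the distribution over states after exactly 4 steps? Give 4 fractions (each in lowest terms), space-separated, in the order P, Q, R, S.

Answer: 18885/65536 11161/65536 27641/131072 43339/131072

Derivation:
Propagating the distribution step by step (d_{t+1} = d_t * P):
d_0 = (P=0, Q=0, R=1/2, S=1/2)
  d_1[P] = 0*1/4 + 0*1/16 + 1/2*11/16 + 1/2*3/16 = 7/16
  d_1[Q] = 0*1/16 + 0*3/16 + 1/2*3/16 + 1/2*1/4 = 7/32
  d_1[R] = 0*1/4 + 0*1/4 + 1/2*1/16 + 1/2*1/4 = 5/32
  d_1[S] = 0*7/16 + 0*1/2 + 1/2*1/16 + 1/2*5/16 = 3/16
d_1 = (P=7/16, Q=7/32, R=5/32, S=3/16)
  d_2[P] = 7/16*1/4 + 7/32*1/16 + 5/32*11/16 + 3/16*3/16 = 17/64
  d_2[Q] = 7/16*1/16 + 7/32*3/16 + 5/32*3/16 + 3/16*1/4 = 37/256
  d_2[R] = 7/16*1/4 + 7/32*1/4 + 5/32*1/16 + 3/16*1/4 = 113/512
  d_2[S] = 7/16*7/16 + 7/32*1/2 + 5/32*1/16 + 3/16*5/16 = 189/512
d_2 = (P=17/64, Q=37/256, R=113/512, S=189/512)
  d_3[P] = 17/64*1/4 + 37/256*1/16 + 113/512*11/16 + 189/512*3/16 = 607/2048
  d_3[Q] = 17/64*1/16 + 37/256*3/16 + 113/512*3/16 + 189/512*1/4 = 1453/8192
  d_3[R] = 17/64*1/4 + 37/256*1/4 + 113/512*1/16 + 189/512*1/4 = 1709/8192
  d_3[S] = 17/64*7/16 + 37/256*1/2 + 113/512*1/16 + 189/512*5/16 = 1301/4096
d_3 = (P=607/2048, Q=1453/8192, R=1709/8192, S=1301/4096)
  d_4[P] = 607/2048*1/4 + 1453/8192*1/16 + 1709/8192*11/16 + 1301/4096*3/16 = 18885/65536
  d_4[Q] = 607/2048*1/16 + 1453/8192*3/16 + 1709/8192*3/16 + 1301/4096*1/4 = 11161/65536
  d_4[R] = 607/2048*1/4 + 1453/8192*1/4 + 1709/8192*1/16 + 1301/4096*1/4 = 27641/131072
  d_4[S] = 607/2048*7/16 + 1453/8192*1/2 + 1709/8192*1/16 + 1301/4096*5/16 = 43339/131072
d_4 = (P=18885/65536, Q=11161/65536, R=27641/131072, S=43339/131072)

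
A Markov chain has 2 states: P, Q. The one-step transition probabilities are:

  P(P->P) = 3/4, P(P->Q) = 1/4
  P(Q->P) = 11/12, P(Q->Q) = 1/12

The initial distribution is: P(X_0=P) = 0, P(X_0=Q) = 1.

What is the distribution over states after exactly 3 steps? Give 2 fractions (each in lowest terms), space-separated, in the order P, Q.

Answer: 341/432 91/432

Derivation:
Propagating the distribution step by step (d_{t+1} = d_t * P):
d_0 = (P=0, Q=1)
  d_1[P] = 0*3/4 + 1*11/12 = 11/12
  d_1[Q] = 0*1/4 + 1*1/12 = 1/12
d_1 = (P=11/12, Q=1/12)
  d_2[P] = 11/12*3/4 + 1/12*11/12 = 55/72
  d_2[Q] = 11/12*1/4 + 1/12*1/12 = 17/72
d_2 = (P=55/72, Q=17/72)
  d_3[P] = 55/72*3/4 + 17/72*11/12 = 341/432
  d_3[Q] = 55/72*1/4 + 17/72*1/12 = 91/432
d_3 = (P=341/432, Q=91/432)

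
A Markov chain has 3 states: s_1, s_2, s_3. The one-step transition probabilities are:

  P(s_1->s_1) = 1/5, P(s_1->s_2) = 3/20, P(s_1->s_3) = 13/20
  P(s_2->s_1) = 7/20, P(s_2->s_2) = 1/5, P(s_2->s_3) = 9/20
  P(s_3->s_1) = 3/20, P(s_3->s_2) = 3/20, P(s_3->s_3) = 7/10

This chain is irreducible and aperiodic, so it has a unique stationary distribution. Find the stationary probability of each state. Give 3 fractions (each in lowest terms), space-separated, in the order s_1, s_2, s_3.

Answer: 69/361 3/19 235/361

Derivation:
The stationary distribution satisfies pi = pi * P, i.e.:
  pi_s_1 = 1/5*pi_s_1 + 7/20*pi_s_2 + 3/20*pi_s_3
  pi_s_2 = 3/20*pi_s_1 + 1/5*pi_s_2 + 3/20*pi_s_3
  pi_s_3 = 13/20*pi_s_1 + 9/20*pi_s_2 + 7/10*pi_s_3
with normalization: pi_s_1 + pi_s_2 + pi_s_3 = 1.

Using the first 2 balance equations plus normalization, the linear system A*pi = b is:
  [-4/5, 7/20, 3/20] . pi = 0
  [3/20, -4/5, 3/20] . pi = 0
  [1, 1, 1] . pi = 1

Solving yields:
  pi_s_1 = 69/361
  pi_s_2 = 3/19
  pi_s_3 = 235/361

Verification (pi * P):
  69/361*1/5 + 3/19*7/20 + 235/361*3/20 = 69/361 = pi_s_1  (ok)
  69/361*3/20 + 3/19*1/5 + 235/361*3/20 = 3/19 = pi_s_2  (ok)
  69/361*13/20 + 3/19*9/20 + 235/361*7/10 = 235/361 = pi_s_3  (ok)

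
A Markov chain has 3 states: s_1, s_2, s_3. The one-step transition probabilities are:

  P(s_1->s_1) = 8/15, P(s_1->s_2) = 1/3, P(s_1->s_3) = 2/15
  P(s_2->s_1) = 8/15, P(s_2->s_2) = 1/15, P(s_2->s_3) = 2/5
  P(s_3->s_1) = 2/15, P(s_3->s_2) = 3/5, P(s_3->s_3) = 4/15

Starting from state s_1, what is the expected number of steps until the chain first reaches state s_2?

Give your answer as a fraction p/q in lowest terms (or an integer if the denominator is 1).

Let h_i = expected steps to first reach s_2 from state i.
Boundary: h_s_2 = 0.
First-step equations for the other states:
  h_s_1 = 1 + 8/15*h_s_1 + 1/3*h_s_2 + 2/15*h_s_3
  h_s_3 = 1 + 2/15*h_s_1 + 3/5*h_s_2 + 4/15*h_s_3

Substituting h_s_2 = 0 and rearranging gives the linear system (I - Q) h = 1:
  [7/15, -2/15] . (h_s_1, h_s_3) = 1
  [-2/15, 11/15] . (h_s_1, h_s_3) = 1

Solving yields:
  h_s_1 = 195/73
  h_s_3 = 135/73

Starting state is s_1, so the expected hitting time is h_s_1 = 195/73.

Answer: 195/73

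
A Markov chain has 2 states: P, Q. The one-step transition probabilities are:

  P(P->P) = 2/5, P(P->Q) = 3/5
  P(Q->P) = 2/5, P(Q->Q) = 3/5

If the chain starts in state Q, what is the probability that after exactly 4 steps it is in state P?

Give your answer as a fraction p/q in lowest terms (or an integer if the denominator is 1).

Answer: 2/5

Derivation:
Computing P^4 by repeated multiplication:
P^1 =
  P: [2/5, 3/5]
  Q: [2/5, 3/5]
P^2 =
  P: [2/5, 3/5]
  Q: [2/5, 3/5]
P^3 =
  P: [2/5, 3/5]
  Q: [2/5, 3/5]
P^4 =
  P: [2/5, 3/5]
  Q: [2/5, 3/5]

(P^4)[Q -> P] = 2/5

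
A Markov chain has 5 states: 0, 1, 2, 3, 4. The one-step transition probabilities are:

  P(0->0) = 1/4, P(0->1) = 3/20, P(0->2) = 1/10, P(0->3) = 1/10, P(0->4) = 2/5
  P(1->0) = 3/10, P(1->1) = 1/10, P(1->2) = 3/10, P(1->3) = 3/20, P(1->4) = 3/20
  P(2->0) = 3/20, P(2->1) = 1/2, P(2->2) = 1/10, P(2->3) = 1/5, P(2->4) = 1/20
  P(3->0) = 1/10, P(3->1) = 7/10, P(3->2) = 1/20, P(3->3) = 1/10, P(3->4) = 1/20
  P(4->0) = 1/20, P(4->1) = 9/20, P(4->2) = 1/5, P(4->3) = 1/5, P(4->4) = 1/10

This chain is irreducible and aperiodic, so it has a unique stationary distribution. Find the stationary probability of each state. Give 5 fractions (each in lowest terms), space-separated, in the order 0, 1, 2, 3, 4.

Answer: 14909/76544 12405/38272 6629/38272 5717/38272 12133/76544

Derivation:
The stationary distribution satisfies pi = pi * P, i.e.:
  pi_0 = 1/4*pi_0 + 3/10*pi_1 + 3/20*pi_2 + 1/10*pi_3 + 1/20*pi_4
  pi_1 = 3/20*pi_0 + 1/10*pi_1 + 1/2*pi_2 + 7/10*pi_3 + 9/20*pi_4
  pi_2 = 1/10*pi_0 + 3/10*pi_1 + 1/10*pi_2 + 1/20*pi_3 + 1/5*pi_4
  pi_3 = 1/10*pi_0 + 3/20*pi_1 + 1/5*pi_2 + 1/10*pi_3 + 1/5*pi_4
  pi_4 = 2/5*pi_0 + 3/20*pi_1 + 1/20*pi_2 + 1/20*pi_3 + 1/10*pi_4
with normalization: pi_0 + pi_1 + pi_2 + pi_3 + pi_4 = 1.

Using the first 4 balance equations plus normalization, the linear system A*pi = b is:
  [-3/4, 3/10, 3/20, 1/10, 1/20] . pi = 0
  [3/20, -9/10, 1/2, 7/10, 9/20] . pi = 0
  [1/10, 3/10, -9/10, 1/20, 1/5] . pi = 0
  [1/10, 3/20, 1/5, -9/10, 1/5] . pi = 0
  [1, 1, 1, 1, 1] . pi = 1

Solving yields:
  pi_0 = 14909/76544
  pi_1 = 12405/38272
  pi_2 = 6629/38272
  pi_3 = 5717/38272
  pi_4 = 12133/76544

Verification (pi * P):
  14909/76544*1/4 + 12405/38272*3/10 + 6629/38272*3/20 + 5717/38272*1/10 + 12133/76544*1/20 = 14909/76544 = pi_0  (ok)
  14909/76544*3/20 + 12405/38272*1/10 + 6629/38272*1/2 + 5717/38272*7/10 + 12133/76544*9/20 = 12405/38272 = pi_1  (ok)
  14909/76544*1/10 + 12405/38272*3/10 + 6629/38272*1/10 + 5717/38272*1/20 + 12133/76544*1/5 = 6629/38272 = pi_2  (ok)
  14909/76544*1/10 + 12405/38272*3/20 + 6629/38272*1/5 + 5717/38272*1/10 + 12133/76544*1/5 = 5717/38272 = pi_3  (ok)
  14909/76544*2/5 + 12405/38272*3/20 + 6629/38272*1/20 + 5717/38272*1/20 + 12133/76544*1/10 = 12133/76544 = pi_4  (ok)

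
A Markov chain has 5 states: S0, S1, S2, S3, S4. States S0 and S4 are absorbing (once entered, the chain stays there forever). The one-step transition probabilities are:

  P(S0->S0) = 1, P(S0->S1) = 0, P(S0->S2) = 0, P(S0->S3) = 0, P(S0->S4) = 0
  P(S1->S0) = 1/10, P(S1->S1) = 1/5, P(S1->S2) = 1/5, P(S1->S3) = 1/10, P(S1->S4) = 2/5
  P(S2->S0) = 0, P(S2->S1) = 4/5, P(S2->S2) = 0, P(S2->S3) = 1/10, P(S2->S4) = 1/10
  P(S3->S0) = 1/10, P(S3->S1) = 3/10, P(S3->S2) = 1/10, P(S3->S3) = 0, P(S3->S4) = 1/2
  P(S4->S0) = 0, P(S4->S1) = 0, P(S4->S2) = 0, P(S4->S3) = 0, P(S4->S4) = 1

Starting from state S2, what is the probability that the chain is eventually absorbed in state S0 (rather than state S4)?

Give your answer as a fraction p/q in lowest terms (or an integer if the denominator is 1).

Answer: 33/196

Derivation:
Let a_i = P(absorbed in S0 | start in state i).
Boundary conditions: a_S0 = 1, a_S4 = 0.
For each transient state i, a_i = sum_j P(i->j) * a_j:
  a_S1 = 1/10*a_S0 + 1/5*a_S1 + 1/5*a_S2 + 1/10*a_S3 + 2/5*a_S4
  a_S2 = 0*a_S0 + 4/5*a_S1 + 0*a_S2 + 1/10*a_S3 + 1/10*a_S4
  a_S3 = 1/10*a_S0 + 3/10*a_S1 + 1/10*a_S2 + 0*a_S3 + 1/2*a_S4

Substituting a_S0 = 1 and a_S4 = 0, rearrange to (I - Q) a = r where r[i] = P(i -> S0):
  [4/5, -1/5, -1/10] . (a_S1, a_S2, a_S3) = 1/10
  [-4/5, 1, -1/10] . (a_S1, a_S2, a_S3) = 0
  [-3/10, -1/10, 1] . (a_S1, a_S2, a_S3) = 1/10

Solving yields:
  a_S1 = 37/196
  a_S2 = 33/196
  a_S3 = 17/98

Starting state is S2, so the absorption probability is a_S2 = 33/196.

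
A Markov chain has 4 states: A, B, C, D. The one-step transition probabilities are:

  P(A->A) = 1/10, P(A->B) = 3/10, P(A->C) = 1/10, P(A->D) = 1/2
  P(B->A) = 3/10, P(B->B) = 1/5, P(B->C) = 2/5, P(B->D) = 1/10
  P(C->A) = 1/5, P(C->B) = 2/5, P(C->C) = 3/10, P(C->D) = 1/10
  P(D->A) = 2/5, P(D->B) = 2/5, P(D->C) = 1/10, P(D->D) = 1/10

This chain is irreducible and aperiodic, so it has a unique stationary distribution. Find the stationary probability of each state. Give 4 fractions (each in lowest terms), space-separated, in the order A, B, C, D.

The stationary distribution satisfies pi = pi * P, i.e.:
  pi_A = 1/10*pi_A + 3/10*pi_B + 1/5*pi_C + 2/5*pi_D
  pi_B = 3/10*pi_A + 1/5*pi_B + 2/5*pi_C + 2/5*pi_D
  pi_C = 1/10*pi_A + 2/5*pi_B + 3/10*pi_C + 1/10*pi_D
  pi_D = 1/2*pi_A + 1/10*pi_B + 1/10*pi_C + 1/10*pi_D
with normalization: pi_A + pi_B + pi_C + pi_D = 1.

Using the first 3 balance equations plus normalization, the linear system A*pi = b is:
  [-9/10, 3/10, 1/5, 2/5] . pi = 0
  [3/10, -4/5, 2/5, 2/5] . pi = 0
  [1/10, 2/5, -7/10, 1/10] . pi = 0
  [1, 1, 1, 1] . pi = 1

Solving yields:
  pi_A = 152/617
  pi_B = 193/617
  pi_C = 299/1234
  pi_D = 245/1234

Verification (pi * P):
  152/617*1/10 + 193/617*3/10 + 299/1234*1/5 + 245/1234*2/5 = 152/617 = pi_A  (ok)
  152/617*3/10 + 193/617*1/5 + 299/1234*2/5 + 245/1234*2/5 = 193/617 = pi_B  (ok)
  152/617*1/10 + 193/617*2/5 + 299/1234*3/10 + 245/1234*1/10 = 299/1234 = pi_C  (ok)
  152/617*1/2 + 193/617*1/10 + 299/1234*1/10 + 245/1234*1/10 = 245/1234 = pi_D  (ok)

Answer: 152/617 193/617 299/1234 245/1234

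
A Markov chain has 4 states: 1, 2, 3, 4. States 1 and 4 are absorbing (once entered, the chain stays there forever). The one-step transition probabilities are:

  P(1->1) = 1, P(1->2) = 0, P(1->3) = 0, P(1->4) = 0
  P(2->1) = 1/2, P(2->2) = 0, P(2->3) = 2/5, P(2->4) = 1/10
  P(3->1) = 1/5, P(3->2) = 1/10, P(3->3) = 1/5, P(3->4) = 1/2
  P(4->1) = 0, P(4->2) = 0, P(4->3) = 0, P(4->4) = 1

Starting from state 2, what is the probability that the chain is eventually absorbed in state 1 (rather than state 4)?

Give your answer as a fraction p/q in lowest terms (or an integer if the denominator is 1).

Answer: 12/19

Derivation:
Let a_i = P(absorbed in 1 | start in state i).
Boundary conditions: a_1 = 1, a_4 = 0.
For each transient state i, a_i = sum_j P(i->j) * a_j:
  a_2 = 1/2*a_1 + 0*a_2 + 2/5*a_3 + 1/10*a_4
  a_3 = 1/5*a_1 + 1/10*a_2 + 1/5*a_3 + 1/2*a_4

Substituting a_1 = 1 and a_4 = 0, rearrange to (I - Q) a = r where r[i] = P(i -> 1):
  [1, -2/5] . (a_2, a_3) = 1/2
  [-1/10, 4/5] . (a_2, a_3) = 1/5

Solving yields:
  a_2 = 12/19
  a_3 = 25/76

Starting state is 2, so the absorption probability is a_2 = 12/19.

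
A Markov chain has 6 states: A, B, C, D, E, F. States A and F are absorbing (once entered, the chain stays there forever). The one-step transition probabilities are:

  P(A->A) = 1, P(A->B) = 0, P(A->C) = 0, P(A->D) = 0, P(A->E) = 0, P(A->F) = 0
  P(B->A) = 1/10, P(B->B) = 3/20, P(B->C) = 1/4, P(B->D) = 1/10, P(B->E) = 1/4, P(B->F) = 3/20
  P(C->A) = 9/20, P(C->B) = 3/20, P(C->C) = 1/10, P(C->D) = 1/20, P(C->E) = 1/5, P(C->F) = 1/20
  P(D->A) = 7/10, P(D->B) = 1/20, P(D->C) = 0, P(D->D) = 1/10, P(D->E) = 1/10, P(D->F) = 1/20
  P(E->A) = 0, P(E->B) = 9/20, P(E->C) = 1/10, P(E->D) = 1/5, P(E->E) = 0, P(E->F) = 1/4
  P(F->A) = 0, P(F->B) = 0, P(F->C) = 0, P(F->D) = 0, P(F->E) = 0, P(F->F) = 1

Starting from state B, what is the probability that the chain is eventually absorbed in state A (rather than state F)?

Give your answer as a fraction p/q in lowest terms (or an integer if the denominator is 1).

Answer: 11866/19885

Derivation:
Let a_i = P(absorbed in A | start in state i).
Boundary conditions: a_A = 1, a_F = 0.
For each transient state i, a_i = sum_j P(i->j) * a_j:
  a_B = 1/10*a_A + 3/20*a_B + 1/4*a_C + 1/10*a_D + 1/4*a_E + 3/20*a_F
  a_C = 9/20*a_A + 3/20*a_B + 1/10*a_C + 1/20*a_D + 1/5*a_E + 1/20*a_F
  a_D = 7/10*a_A + 1/20*a_B + 0*a_C + 1/10*a_D + 1/10*a_E + 1/20*a_F
  a_E = 0*a_A + 9/20*a_B + 1/10*a_C + 1/5*a_D + 0*a_E + 1/4*a_F

Substituting a_A = 1 and a_F = 0, rearrange to (I - Q) a = r where r[i] = P(i -> A):
  [17/20, -1/4, -1/10, -1/4] . (a_B, a_C, a_D, a_E) = 1/10
  [-3/20, 9/10, -1/20, -1/5] . (a_B, a_C, a_D, a_E) = 9/20
  [-1/20, 0, 9/10, -1/10] . (a_B, a_C, a_D, a_E) = 7/10
  [-9/20, -1/10, -1/5, 1] . (a_B, a_C, a_D, a_E) = 0

Solving yields:
  a_B = 11866/19885
  a_C = 15171/19885
  a_D = 17271/19885
  a_E = 10311/19885

Starting state is B, so the absorption probability is a_B = 11866/19885.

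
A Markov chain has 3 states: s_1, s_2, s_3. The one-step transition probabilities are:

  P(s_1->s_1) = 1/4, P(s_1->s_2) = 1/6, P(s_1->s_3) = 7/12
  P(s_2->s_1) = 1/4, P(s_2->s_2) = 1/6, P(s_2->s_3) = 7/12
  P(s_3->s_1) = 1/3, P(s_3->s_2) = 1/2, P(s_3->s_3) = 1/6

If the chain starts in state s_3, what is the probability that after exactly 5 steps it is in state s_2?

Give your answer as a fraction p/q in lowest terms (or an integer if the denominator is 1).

Computing P^5 by repeated multiplication:
P^1 =
  s_1: [1/4, 1/6, 7/12]
  s_2: [1/4, 1/6, 7/12]
  s_3: [1/3, 1/2, 1/6]
P^2 =
  s_1: [43/144, 13/36, 49/144]
  s_2: [43/144, 13/36, 49/144]
  s_3: [19/72, 2/9, 37/72]
P^3 =
  s_1: [481/1728, 121/432, 763/1728]
  s_2: [481/1728, 121/432, 763/1728]
  s_3: [253/864, 73/216, 319/864]
P^4 =
  s_1: [5947/20736, 1627/5184, 8281/20736]
  s_2: [5947/20736, 1627/5184, 8281/20736]
  s_3: [2911/10368, 751/2592, 4453/10368]
P^5 =
  s_1: [70489/248832, 18649/62208, 103747/248832]
  s_2: [70489/248832, 18649/62208, 103747/248832]
  s_3: [35557/124416, 9637/31104, 50311/124416]

(P^5)[s_3 -> s_2] = 9637/31104

Answer: 9637/31104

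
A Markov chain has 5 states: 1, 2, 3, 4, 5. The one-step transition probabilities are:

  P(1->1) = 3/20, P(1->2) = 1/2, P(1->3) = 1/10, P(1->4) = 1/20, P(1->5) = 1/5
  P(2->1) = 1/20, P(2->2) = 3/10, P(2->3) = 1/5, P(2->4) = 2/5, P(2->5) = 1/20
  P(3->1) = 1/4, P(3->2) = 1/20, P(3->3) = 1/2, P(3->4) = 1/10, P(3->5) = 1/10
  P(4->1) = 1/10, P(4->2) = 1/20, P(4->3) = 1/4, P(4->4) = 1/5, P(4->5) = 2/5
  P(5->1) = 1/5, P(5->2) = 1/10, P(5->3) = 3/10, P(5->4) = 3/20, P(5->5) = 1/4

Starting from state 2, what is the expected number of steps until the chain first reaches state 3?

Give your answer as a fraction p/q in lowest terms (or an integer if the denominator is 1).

Answer: 76000/16909

Derivation:
Let h_i = expected steps to first reach 3 from state i.
Boundary: h_3 = 0.
First-step equations for the other states:
  h_1 = 1 + 3/20*h_1 + 1/2*h_2 + 1/10*h_3 + 1/20*h_4 + 1/5*h_5
  h_2 = 1 + 1/20*h_1 + 3/10*h_2 + 1/5*h_3 + 2/5*h_4 + 1/20*h_5
  h_4 = 1 + 1/10*h_1 + 1/20*h_2 + 1/4*h_3 + 1/5*h_4 + 2/5*h_5
  h_5 = 1 + 1/5*h_1 + 1/10*h_2 + 3/10*h_3 + 3/20*h_4 + 1/4*h_5

Substituting h_3 = 0 and rearranging gives the linear system (I - Q) h = 1:
  [17/20, -1/2, -1/20, -1/5] . (h_1, h_2, h_4, h_5) = 1
  [-1/20, 7/10, -2/5, -1/20] . (h_1, h_2, h_4, h_5) = 1
  [-1/10, -1/20, 4/5, -2/5] . (h_1, h_2, h_4, h_5) = 1
  [-1/5, -1/10, -3/20, 3/4] . (h_1, h_2, h_4, h_5) = 1

Solving yields:
  h_1 = 85190/16909
  h_2 = 76000/16909
  h_4 = 71370/16909
  h_5 = 69670/16909

Starting state is 2, so the expected hitting time is h_2 = 76000/16909.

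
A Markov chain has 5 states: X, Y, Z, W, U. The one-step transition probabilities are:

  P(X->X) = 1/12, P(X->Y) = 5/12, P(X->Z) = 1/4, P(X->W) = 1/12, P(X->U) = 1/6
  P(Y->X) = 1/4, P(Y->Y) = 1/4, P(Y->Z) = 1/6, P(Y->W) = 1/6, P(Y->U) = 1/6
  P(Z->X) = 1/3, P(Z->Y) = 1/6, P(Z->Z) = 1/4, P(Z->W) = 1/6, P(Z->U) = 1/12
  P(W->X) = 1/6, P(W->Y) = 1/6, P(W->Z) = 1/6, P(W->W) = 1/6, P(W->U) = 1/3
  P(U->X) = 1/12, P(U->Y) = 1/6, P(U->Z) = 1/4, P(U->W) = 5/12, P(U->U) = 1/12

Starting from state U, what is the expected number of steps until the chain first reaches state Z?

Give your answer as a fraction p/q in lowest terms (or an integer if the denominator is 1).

Let h_i = expected steps to first reach Z from state i.
Boundary: h_Z = 0.
First-step equations for the other states:
  h_X = 1 + 1/12*h_X + 5/12*h_Y + 1/4*h_Z + 1/12*h_W + 1/6*h_U
  h_Y = 1 + 1/4*h_X + 1/4*h_Y + 1/6*h_Z + 1/6*h_W + 1/6*h_U
  h_W = 1 + 1/6*h_X + 1/6*h_Y + 1/6*h_Z + 1/6*h_W + 1/3*h_U
  h_U = 1 + 1/12*h_X + 1/6*h_Y + 1/4*h_Z + 5/12*h_W + 1/12*h_U

Substituting h_Z = 0 and rearranging gives the linear system (I - Q) h = 1:
  [11/12, -5/12, -1/12, -1/6] . (h_X, h_Y, h_W, h_U) = 1
  [-1/4, 3/4, -1/6, -1/6] . (h_X, h_Y, h_W, h_U) = 1
  [-1/6, -1/6, 5/6, -1/3] . (h_X, h_Y, h_W, h_U) = 1
  [-1/12, -1/6, -5/12, 11/12] . (h_X, h_Y, h_W, h_U) = 1

Solving yields:
  h_X = 5805/1228
  h_Y = 6249/1228
  h_W = 1554/307
  h_U = 5829/1228

Starting state is U, so the expected hitting time is h_U = 5829/1228.

Answer: 5829/1228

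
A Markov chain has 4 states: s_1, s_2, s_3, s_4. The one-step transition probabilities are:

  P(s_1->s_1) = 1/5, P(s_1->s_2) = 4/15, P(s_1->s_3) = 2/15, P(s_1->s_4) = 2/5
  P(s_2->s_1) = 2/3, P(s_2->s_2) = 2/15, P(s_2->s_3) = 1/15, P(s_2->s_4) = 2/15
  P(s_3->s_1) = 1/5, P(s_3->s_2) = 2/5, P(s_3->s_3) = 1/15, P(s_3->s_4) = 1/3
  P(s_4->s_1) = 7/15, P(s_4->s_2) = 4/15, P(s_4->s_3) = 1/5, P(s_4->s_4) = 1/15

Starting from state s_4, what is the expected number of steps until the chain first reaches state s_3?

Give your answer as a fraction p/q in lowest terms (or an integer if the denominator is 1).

Let h_i = expected steps to first reach s_3 from state i.
Boundary: h_s_3 = 0.
First-step equations for the other states:
  h_s_1 = 1 + 1/5*h_s_1 + 4/15*h_s_2 + 2/15*h_s_3 + 2/5*h_s_4
  h_s_2 = 1 + 2/3*h_s_1 + 2/15*h_s_2 + 1/15*h_s_3 + 2/15*h_s_4
  h_s_4 = 1 + 7/15*h_s_1 + 4/15*h_s_2 + 1/5*h_s_3 + 1/15*h_s_4

Substituting h_s_3 = 0 and rearranging gives the linear system (I - Q) h = 1:
  [4/5, -4/15, -2/5] . (h_s_1, h_s_2, h_s_4) = 1
  [-2/3, 13/15, -2/15] . (h_s_1, h_s_2, h_s_4) = 1
  [-7/15, -4/15, 14/15] . (h_s_1, h_s_2, h_s_4) = 1

Solving yields:
  h_s_1 = 2550/343
  h_s_2 = 390/49
  h_s_4 = 4845/686

Starting state is s_4, so the expected hitting time is h_s_4 = 4845/686.

Answer: 4845/686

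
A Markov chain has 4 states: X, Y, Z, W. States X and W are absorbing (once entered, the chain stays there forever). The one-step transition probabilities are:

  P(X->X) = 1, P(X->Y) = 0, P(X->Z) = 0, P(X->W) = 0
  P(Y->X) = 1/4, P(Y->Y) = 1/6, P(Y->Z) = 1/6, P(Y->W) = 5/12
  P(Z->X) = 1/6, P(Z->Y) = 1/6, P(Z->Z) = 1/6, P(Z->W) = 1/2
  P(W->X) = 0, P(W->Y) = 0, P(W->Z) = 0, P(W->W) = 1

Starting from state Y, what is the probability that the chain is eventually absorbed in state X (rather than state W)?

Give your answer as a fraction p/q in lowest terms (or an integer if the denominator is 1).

Answer: 17/48

Derivation:
Let a_i = P(absorbed in X | start in state i).
Boundary conditions: a_X = 1, a_W = 0.
For each transient state i, a_i = sum_j P(i->j) * a_j:
  a_Y = 1/4*a_X + 1/6*a_Y + 1/6*a_Z + 5/12*a_W
  a_Z = 1/6*a_X + 1/6*a_Y + 1/6*a_Z + 1/2*a_W

Substituting a_X = 1 and a_W = 0, rearrange to (I - Q) a = r where r[i] = P(i -> X):
  [5/6, -1/6] . (a_Y, a_Z) = 1/4
  [-1/6, 5/6] . (a_Y, a_Z) = 1/6

Solving yields:
  a_Y = 17/48
  a_Z = 13/48

Starting state is Y, so the absorption probability is a_Y = 17/48.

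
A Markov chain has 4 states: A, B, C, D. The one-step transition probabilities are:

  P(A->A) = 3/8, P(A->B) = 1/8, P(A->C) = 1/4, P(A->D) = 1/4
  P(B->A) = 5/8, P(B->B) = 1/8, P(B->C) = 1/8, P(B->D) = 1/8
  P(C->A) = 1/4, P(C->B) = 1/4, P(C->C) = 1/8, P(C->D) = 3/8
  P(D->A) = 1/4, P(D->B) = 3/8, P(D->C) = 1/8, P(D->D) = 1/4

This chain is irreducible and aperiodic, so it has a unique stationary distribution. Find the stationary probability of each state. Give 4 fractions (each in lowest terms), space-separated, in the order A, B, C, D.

The stationary distribution satisfies pi = pi * P, i.e.:
  pi_A = 3/8*pi_A + 5/8*pi_B + 1/4*pi_C + 1/4*pi_D
  pi_B = 1/8*pi_A + 1/8*pi_B + 1/4*pi_C + 3/8*pi_D
  pi_C = 1/4*pi_A + 1/8*pi_B + 1/8*pi_C + 1/8*pi_D
  pi_D = 1/4*pi_A + 1/8*pi_B + 3/8*pi_C + 1/4*pi_D
with normalization: pi_A + pi_B + pi_C + pi_D = 1.

Using the first 3 balance equations plus normalization, the linear system A*pi = b is:
  [-5/8, 5/8, 1/4, 1/4] . pi = 0
  [1/8, -7/8, 1/4, 3/8] . pi = 0
  [1/4, 1/8, -7/8, 1/8] . pi = 0
  [1, 1, 1, 1] . pi = 1

Solving yields:
  pi_A = 229/611
  pi_B = 127/611
  pi_C = 105/611
  pi_D = 150/611

Verification (pi * P):
  229/611*3/8 + 127/611*5/8 + 105/611*1/4 + 150/611*1/4 = 229/611 = pi_A  (ok)
  229/611*1/8 + 127/611*1/8 + 105/611*1/4 + 150/611*3/8 = 127/611 = pi_B  (ok)
  229/611*1/4 + 127/611*1/8 + 105/611*1/8 + 150/611*1/8 = 105/611 = pi_C  (ok)
  229/611*1/4 + 127/611*1/8 + 105/611*3/8 + 150/611*1/4 = 150/611 = pi_D  (ok)

Answer: 229/611 127/611 105/611 150/611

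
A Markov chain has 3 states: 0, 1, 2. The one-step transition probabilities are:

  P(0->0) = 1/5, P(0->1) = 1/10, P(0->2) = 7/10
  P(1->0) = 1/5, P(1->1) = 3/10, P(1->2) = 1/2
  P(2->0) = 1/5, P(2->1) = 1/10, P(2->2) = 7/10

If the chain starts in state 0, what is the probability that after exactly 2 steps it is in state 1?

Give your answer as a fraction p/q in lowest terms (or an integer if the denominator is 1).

Answer: 3/25

Derivation:
Computing P^2 by repeated multiplication:
P^1 =
  0: [1/5, 1/10, 7/10]
  1: [1/5, 3/10, 1/2]
  2: [1/5, 1/10, 7/10]
P^2 =
  0: [1/5, 3/25, 17/25]
  1: [1/5, 4/25, 16/25]
  2: [1/5, 3/25, 17/25]

(P^2)[0 -> 1] = 3/25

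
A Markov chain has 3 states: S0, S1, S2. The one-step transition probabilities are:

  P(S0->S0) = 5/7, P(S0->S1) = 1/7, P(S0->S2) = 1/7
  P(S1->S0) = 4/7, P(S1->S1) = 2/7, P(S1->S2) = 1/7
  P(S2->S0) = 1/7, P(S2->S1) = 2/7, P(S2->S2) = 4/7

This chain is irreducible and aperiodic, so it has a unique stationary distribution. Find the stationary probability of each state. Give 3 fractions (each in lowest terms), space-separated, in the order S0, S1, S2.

Answer: 13/24 5/24 1/4

Derivation:
The stationary distribution satisfies pi = pi * P, i.e.:
  pi_S0 = 5/7*pi_S0 + 4/7*pi_S1 + 1/7*pi_S2
  pi_S1 = 1/7*pi_S0 + 2/7*pi_S1 + 2/7*pi_S2
  pi_S2 = 1/7*pi_S0 + 1/7*pi_S1 + 4/7*pi_S2
with normalization: pi_S0 + pi_S1 + pi_S2 = 1.

Using the first 2 balance equations plus normalization, the linear system A*pi = b is:
  [-2/7, 4/7, 1/7] . pi = 0
  [1/7, -5/7, 2/7] . pi = 0
  [1, 1, 1] . pi = 1

Solving yields:
  pi_S0 = 13/24
  pi_S1 = 5/24
  pi_S2 = 1/4

Verification (pi * P):
  13/24*5/7 + 5/24*4/7 + 1/4*1/7 = 13/24 = pi_S0  (ok)
  13/24*1/7 + 5/24*2/7 + 1/4*2/7 = 5/24 = pi_S1  (ok)
  13/24*1/7 + 5/24*1/7 + 1/4*4/7 = 1/4 = pi_S2  (ok)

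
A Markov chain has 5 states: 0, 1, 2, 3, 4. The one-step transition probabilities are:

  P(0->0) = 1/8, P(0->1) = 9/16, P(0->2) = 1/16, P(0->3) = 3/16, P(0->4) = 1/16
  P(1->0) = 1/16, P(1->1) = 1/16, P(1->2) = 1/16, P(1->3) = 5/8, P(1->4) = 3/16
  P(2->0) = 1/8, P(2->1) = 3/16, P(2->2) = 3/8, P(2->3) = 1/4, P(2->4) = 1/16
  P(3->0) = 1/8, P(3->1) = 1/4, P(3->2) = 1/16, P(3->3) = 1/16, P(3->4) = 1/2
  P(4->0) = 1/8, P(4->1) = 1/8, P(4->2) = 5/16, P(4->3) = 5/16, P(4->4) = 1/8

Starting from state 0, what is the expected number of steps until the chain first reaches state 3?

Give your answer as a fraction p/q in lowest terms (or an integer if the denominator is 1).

Let h_i = expected steps to first reach 3 from state i.
Boundary: h_3 = 0.
First-step equations for the other states:
  h_0 = 1 + 1/8*h_0 + 9/16*h_1 + 1/16*h_2 + 3/16*h_3 + 1/16*h_4
  h_1 = 1 + 1/16*h_0 + 1/16*h_1 + 1/16*h_2 + 5/8*h_3 + 3/16*h_4
  h_2 = 1 + 1/8*h_0 + 3/16*h_1 + 3/8*h_2 + 1/4*h_3 + 1/16*h_4
  h_4 = 1 + 1/8*h_0 + 1/8*h_1 + 5/16*h_2 + 5/16*h_3 + 1/8*h_4

Substituting h_3 = 0 and rearranging gives the linear system (I - Q) h = 1:
  [7/8, -9/16, -1/16, -1/16] . (h_0, h_1, h_2, h_4) = 1
  [-1/16, 15/16, -1/16, -3/16] . (h_0, h_1, h_2, h_4) = 1
  [-1/8, -3/16, 5/8, -1/16] . (h_0, h_1, h_2, h_4) = 1
  [-1/8, -1/8, -5/16, 7/8] . (h_0, h_1, h_2, h_4) = 1

Solving yields:
  h_0 = 33296/11493
  h_1 = 7880/3831
  h_2 = 35536/11493
  h_4 = 11320/3831

Starting state is 0, so the expected hitting time is h_0 = 33296/11493.

Answer: 33296/11493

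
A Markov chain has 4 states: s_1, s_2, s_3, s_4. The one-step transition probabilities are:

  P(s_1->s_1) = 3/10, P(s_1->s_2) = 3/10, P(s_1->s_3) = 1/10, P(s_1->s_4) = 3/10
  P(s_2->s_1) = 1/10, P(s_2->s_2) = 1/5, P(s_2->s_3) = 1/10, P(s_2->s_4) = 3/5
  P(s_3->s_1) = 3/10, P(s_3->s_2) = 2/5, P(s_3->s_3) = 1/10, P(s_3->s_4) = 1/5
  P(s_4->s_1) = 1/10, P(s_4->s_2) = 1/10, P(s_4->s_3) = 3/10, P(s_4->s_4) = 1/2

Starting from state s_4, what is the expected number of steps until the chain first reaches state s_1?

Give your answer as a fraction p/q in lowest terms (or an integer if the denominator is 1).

Answer: 285/41

Derivation:
Let h_i = expected steps to first reach s_1 from state i.
Boundary: h_s_1 = 0.
First-step equations for the other states:
  h_s_2 = 1 + 1/10*h_s_1 + 1/5*h_s_2 + 1/10*h_s_3 + 3/5*h_s_4
  h_s_3 = 1 + 3/10*h_s_1 + 2/5*h_s_2 + 1/10*h_s_3 + 1/5*h_s_4
  h_s_4 = 1 + 1/10*h_s_1 + 1/10*h_s_2 + 3/10*h_s_3 + 1/2*h_s_4

Substituting h_s_1 = 0 and rearranging gives the linear system (I - Q) h = 1:
  [4/5, -1/10, -3/5] . (h_s_2, h_s_3, h_s_4) = 1
  [-2/5, 9/10, -1/5] . (h_s_2, h_s_3, h_s_4) = 1
  [-1/10, -3/10, 1/2] . (h_s_2, h_s_3, h_s_4) = 1

Solving yields:
  h_s_2 = 295/41
  h_s_3 = 240/41
  h_s_4 = 285/41

Starting state is s_4, so the expected hitting time is h_s_4 = 285/41.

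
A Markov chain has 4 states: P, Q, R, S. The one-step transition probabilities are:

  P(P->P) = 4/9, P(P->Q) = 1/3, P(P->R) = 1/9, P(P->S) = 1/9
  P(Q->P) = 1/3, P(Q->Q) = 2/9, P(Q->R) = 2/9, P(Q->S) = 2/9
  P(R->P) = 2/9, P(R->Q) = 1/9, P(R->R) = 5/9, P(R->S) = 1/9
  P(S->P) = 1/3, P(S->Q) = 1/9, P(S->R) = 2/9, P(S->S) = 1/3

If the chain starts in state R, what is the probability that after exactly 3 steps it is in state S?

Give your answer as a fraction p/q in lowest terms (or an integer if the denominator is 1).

Computing P^3 by repeated multiplication:
P^1 =
  P: [4/9, 1/3, 1/9, 1/9]
  Q: [1/3, 2/9, 2/9, 2/9]
  R: [2/9, 1/9, 5/9, 1/9]
  S: [1/3, 1/9, 2/9, 1/3]
P^2 =
  P: [10/27, 20/81, 17/81, 14/81]
  Q: [28/81, 17/81, 7/27, 5/27]
  R: [8/27, 14/81, 31/81, 4/27]
  S: [28/81, 16/81, 7/27, 16/81]
P^3 =
  P: [256/729, 161/729, 61/243, 43/243]
  Q: [250/729, 154/729, 197/729, 128/729]
  R: [236/729, 143/729, 77/243, 119/729]
  S: [250/729, 17/81, 197/729, 43/243]

(P^3)[R -> S] = 119/729

Answer: 119/729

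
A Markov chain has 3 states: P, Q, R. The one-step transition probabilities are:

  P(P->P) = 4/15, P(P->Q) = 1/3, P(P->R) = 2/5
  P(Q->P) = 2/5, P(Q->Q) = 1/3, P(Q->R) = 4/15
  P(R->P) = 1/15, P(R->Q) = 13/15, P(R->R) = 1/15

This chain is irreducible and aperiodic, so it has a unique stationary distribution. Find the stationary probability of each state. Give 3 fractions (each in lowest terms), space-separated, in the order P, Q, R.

The stationary distribution satisfies pi = pi * P, i.e.:
  pi_P = 4/15*pi_P + 2/5*pi_Q + 1/15*pi_R
  pi_Q = 1/3*pi_P + 1/3*pi_Q + 13/15*pi_R
  pi_R = 2/5*pi_P + 4/15*pi_Q + 1/15*pi_R
with normalization: pi_P + pi_Q + pi_R = 1.

Using the first 2 balance equations plus normalization, the linear system A*pi = b is:
  [-11/15, 2/5, 1/15] . pi = 0
  [1/3, -2/3, 13/15] . pi = 0
  [1, 1, 1] . pi = 1

Solving yields:
  pi_P = 22/79
  pi_Q = 37/79
  pi_R = 20/79

Verification (pi * P):
  22/79*4/15 + 37/79*2/5 + 20/79*1/15 = 22/79 = pi_P  (ok)
  22/79*1/3 + 37/79*1/3 + 20/79*13/15 = 37/79 = pi_Q  (ok)
  22/79*2/5 + 37/79*4/15 + 20/79*1/15 = 20/79 = pi_R  (ok)

Answer: 22/79 37/79 20/79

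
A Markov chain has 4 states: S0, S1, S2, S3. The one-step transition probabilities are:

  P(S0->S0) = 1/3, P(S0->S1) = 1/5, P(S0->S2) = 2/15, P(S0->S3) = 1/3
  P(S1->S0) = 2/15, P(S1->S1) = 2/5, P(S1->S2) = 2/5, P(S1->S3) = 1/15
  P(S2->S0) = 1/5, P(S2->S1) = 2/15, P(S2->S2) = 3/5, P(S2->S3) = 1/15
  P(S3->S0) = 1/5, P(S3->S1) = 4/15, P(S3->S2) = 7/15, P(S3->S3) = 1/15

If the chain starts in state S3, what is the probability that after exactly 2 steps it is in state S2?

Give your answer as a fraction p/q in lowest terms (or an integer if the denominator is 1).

Computing P^2 by repeated multiplication:
P^1 =
  S0: [1/3, 1/5, 2/15, 1/3]
  S1: [2/15, 2/5, 2/5, 1/15]
  S2: [1/5, 2/15, 3/5, 1/15]
  S3: [1/5, 4/15, 7/15, 1/15]
P^2 =
  S0: [52/225, 19/75, 9/25, 7/45]
  S1: [43/225, 58/225, 101/225, 23/225]
  S2: [49/225, 43/225, 106/225, 3/25]
  S3: [47/225, 17/75, 4/9, 3/25]

(P^2)[S3 -> S2] = 4/9

Answer: 4/9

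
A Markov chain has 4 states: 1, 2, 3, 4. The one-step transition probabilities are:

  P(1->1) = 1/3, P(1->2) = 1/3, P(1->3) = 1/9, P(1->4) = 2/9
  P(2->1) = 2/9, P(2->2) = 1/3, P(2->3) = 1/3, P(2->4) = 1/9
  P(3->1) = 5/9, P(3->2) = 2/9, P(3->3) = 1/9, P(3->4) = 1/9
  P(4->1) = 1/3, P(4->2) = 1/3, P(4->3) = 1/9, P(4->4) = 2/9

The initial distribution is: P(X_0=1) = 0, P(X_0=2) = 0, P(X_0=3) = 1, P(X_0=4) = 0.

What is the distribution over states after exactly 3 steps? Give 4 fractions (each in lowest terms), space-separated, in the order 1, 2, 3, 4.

Answer: 1/3 230/729 133/729 41/243

Derivation:
Propagating the distribution step by step (d_{t+1} = d_t * P):
d_0 = (1=0, 2=0, 3=1, 4=0)
  d_1[1] = 0*1/3 + 0*2/9 + 1*5/9 + 0*1/3 = 5/9
  d_1[2] = 0*1/3 + 0*1/3 + 1*2/9 + 0*1/3 = 2/9
  d_1[3] = 0*1/9 + 0*1/3 + 1*1/9 + 0*1/9 = 1/9
  d_1[4] = 0*2/9 + 0*1/9 + 1*1/9 + 0*2/9 = 1/9
d_1 = (1=5/9, 2=2/9, 3=1/9, 4=1/9)
  d_2[1] = 5/9*1/3 + 2/9*2/9 + 1/9*5/9 + 1/9*1/3 = 1/3
  d_2[2] = 5/9*1/3 + 2/9*1/3 + 1/9*2/9 + 1/9*1/3 = 26/81
  d_2[3] = 5/9*1/9 + 2/9*1/3 + 1/9*1/9 + 1/9*1/9 = 13/81
  d_2[4] = 5/9*2/9 + 2/9*1/9 + 1/9*1/9 + 1/9*2/9 = 5/27
d_2 = (1=1/3, 2=26/81, 3=13/81, 4=5/27)
  d_3[1] = 1/3*1/3 + 26/81*2/9 + 13/81*5/9 + 5/27*1/3 = 1/3
  d_3[2] = 1/3*1/3 + 26/81*1/3 + 13/81*2/9 + 5/27*1/3 = 230/729
  d_3[3] = 1/3*1/9 + 26/81*1/3 + 13/81*1/9 + 5/27*1/9 = 133/729
  d_3[4] = 1/3*2/9 + 26/81*1/9 + 13/81*1/9 + 5/27*2/9 = 41/243
d_3 = (1=1/3, 2=230/729, 3=133/729, 4=41/243)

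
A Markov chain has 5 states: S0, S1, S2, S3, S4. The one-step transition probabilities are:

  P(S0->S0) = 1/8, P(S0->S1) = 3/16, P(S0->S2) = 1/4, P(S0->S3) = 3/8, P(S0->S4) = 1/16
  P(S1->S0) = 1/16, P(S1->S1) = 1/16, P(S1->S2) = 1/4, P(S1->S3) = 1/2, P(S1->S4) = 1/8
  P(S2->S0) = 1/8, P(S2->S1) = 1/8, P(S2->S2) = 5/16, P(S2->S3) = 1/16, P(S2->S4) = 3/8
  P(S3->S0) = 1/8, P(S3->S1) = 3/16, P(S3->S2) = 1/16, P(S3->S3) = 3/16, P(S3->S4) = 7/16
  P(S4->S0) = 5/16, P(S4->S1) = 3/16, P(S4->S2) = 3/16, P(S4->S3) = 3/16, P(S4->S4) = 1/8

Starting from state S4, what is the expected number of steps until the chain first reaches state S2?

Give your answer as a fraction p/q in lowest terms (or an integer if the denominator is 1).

Answer: 1878/329

Derivation:
Let h_i = expected steps to first reach S2 from state i.
Boundary: h_S2 = 0.
First-step equations for the other states:
  h_S0 = 1 + 1/8*h_S0 + 3/16*h_S1 + 1/4*h_S2 + 3/8*h_S3 + 1/16*h_S4
  h_S1 = 1 + 1/16*h_S0 + 1/16*h_S1 + 1/4*h_S2 + 1/2*h_S3 + 1/8*h_S4
  h_S3 = 1 + 1/8*h_S0 + 3/16*h_S1 + 1/16*h_S2 + 3/16*h_S3 + 7/16*h_S4
  h_S4 = 1 + 5/16*h_S0 + 3/16*h_S1 + 3/16*h_S2 + 3/16*h_S3 + 1/8*h_S4

Substituting h_S2 = 0 and rearranging gives the linear system (I - Q) h = 1:
  [7/8, -3/16, -3/8, -1/16] . (h_S0, h_S1, h_S3, h_S4) = 1
  [-1/16, 15/16, -1/2, -1/8] . (h_S0, h_S1, h_S3, h_S4) = 1
  [-1/8, -3/16, 13/16, -7/16] . (h_S0, h_S1, h_S3, h_S4) = 1
  [-5/16, -3/16, -3/16, 7/8] . (h_S0, h_S1, h_S3, h_S4) = 1

Solving yields:
  h_S0 = 1818/329
  h_S1 = 5566/987
  h_S3 = 2124/329
  h_S4 = 1878/329

Starting state is S4, so the expected hitting time is h_S4 = 1878/329.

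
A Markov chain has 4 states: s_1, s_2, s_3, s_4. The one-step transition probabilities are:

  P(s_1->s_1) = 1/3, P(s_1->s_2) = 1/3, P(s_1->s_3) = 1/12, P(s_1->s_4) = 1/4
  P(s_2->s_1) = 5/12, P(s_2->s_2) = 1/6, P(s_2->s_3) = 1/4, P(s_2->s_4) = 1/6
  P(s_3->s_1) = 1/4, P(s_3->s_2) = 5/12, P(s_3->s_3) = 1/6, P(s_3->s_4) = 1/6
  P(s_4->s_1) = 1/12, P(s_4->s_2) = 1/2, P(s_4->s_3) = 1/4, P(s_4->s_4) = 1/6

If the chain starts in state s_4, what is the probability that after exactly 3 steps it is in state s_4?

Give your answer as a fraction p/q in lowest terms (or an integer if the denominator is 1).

Computing P^3 by repeated multiplication:
P^1 =
  s_1: [1/3, 1/3, 1/12, 1/4]
  s_2: [5/12, 1/6, 1/4, 1/6]
  s_3: [1/4, 5/12, 1/6, 1/6]
  s_4: [1/12, 1/2, 1/4, 1/6]
P^2 =
  s_1: [7/24, 47/144, 3/16, 7/36]
  s_2: [41/144, 17/48, 23/144, 29/144]
  s_3: [5/16, 11/36, 7/36, 3/16]
  s_4: [5/16, 43/144, 31/144, 25/144]
P^3 =
  s_1: [8/27, 565/1728, 107/576, 55/288]
  s_2: [517/1728, 185/576, 109/576, 329/1728]
  s_3: [511/1728, 95/288, 157/864, 37/192]
  s_4: [19/64, 571/1728, 311/1728, 37/192]

(P^3)[s_4 -> s_4] = 37/192

Answer: 37/192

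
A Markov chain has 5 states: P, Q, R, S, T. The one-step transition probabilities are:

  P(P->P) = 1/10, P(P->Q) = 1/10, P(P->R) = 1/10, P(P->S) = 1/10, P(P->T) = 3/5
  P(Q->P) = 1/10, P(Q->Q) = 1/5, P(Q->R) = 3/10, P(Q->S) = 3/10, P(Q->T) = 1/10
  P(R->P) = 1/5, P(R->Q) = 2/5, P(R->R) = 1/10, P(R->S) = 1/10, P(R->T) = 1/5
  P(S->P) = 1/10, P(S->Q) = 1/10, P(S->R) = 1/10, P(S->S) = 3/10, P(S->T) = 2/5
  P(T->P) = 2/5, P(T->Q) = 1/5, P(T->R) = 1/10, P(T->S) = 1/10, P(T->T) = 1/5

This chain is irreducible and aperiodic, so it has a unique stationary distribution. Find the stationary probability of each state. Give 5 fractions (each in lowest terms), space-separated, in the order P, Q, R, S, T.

The stationary distribution satisfies pi = pi * P, i.e.:
  pi_P = 1/10*pi_P + 1/10*pi_Q + 1/5*pi_R + 1/10*pi_S + 2/5*pi_T
  pi_Q = 1/10*pi_P + 1/5*pi_Q + 2/5*pi_R + 1/10*pi_S + 1/5*pi_T
  pi_R = 1/10*pi_P + 3/10*pi_Q + 1/10*pi_R + 1/10*pi_S + 1/10*pi_T
  pi_S = 1/10*pi_P + 3/10*pi_Q + 1/10*pi_R + 3/10*pi_S + 1/10*pi_T
  pi_T = 3/5*pi_P + 1/10*pi_Q + 1/5*pi_R + 2/5*pi_S + 1/5*pi_T
with normalization: pi_P + pi_Q + pi_R + pi_S + pi_T = 1.

Using the first 4 balance equations plus normalization, the linear system A*pi = b is:
  [-9/10, 1/10, 1/5, 1/10, 2/5] . pi = 0
  [1/10, -4/5, 2/5, 1/10, 1/5] . pi = 0
  [1/10, 3/10, -9/10, 1/10, 1/10] . pi = 0
  [1/10, 3/10, 1/10, -7/10, 1/10] . pi = 0
  [1, 1, 1, 1, 1] . pi = 1

Solving yields:
  pi_P = 335/1652
  pi_Q = 157/826
  pi_R = 57/413
  pi_S = 285/1652
  pi_T = 35/118

Verification (pi * P):
  335/1652*1/10 + 157/826*1/10 + 57/413*1/5 + 285/1652*1/10 + 35/118*2/5 = 335/1652 = pi_P  (ok)
  335/1652*1/10 + 157/826*1/5 + 57/413*2/5 + 285/1652*1/10 + 35/118*1/5 = 157/826 = pi_Q  (ok)
  335/1652*1/10 + 157/826*3/10 + 57/413*1/10 + 285/1652*1/10 + 35/118*1/10 = 57/413 = pi_R  (ok)
  335/1652*1/10 + 157/826*3/10 + 57/413*1/10 + 285/1652*3/10 + 35/118*1/10 = 285/1652 = pi_S  (ok)
  335/1652*3/5 + 157/826*1/10 + 57/413*1/5 + 285/1652*2/5 + 35/118*1/5 = 35/118 = pi_T  (ok)

Answer: 335/1652 157/826 57/413 285/1652 35/118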